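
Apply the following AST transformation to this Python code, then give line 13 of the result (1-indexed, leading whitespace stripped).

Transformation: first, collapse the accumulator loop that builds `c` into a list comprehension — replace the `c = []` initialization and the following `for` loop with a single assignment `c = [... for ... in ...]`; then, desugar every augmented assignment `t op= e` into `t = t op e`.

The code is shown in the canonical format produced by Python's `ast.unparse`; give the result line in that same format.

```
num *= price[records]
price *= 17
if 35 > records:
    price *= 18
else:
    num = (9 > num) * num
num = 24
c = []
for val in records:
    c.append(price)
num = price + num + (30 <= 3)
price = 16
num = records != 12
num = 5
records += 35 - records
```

Transformed code:
num = num * price[records]
price = price * 17
if 35 > records:
    price = price * 18
else:
    num = (9 > num) * num
num = 24
c = [price for val in records]
num = price + num + (30 <= 3)
price = 16
num = records != 12
num = 5
records = records + (35 - records)

records = records + (35 - records)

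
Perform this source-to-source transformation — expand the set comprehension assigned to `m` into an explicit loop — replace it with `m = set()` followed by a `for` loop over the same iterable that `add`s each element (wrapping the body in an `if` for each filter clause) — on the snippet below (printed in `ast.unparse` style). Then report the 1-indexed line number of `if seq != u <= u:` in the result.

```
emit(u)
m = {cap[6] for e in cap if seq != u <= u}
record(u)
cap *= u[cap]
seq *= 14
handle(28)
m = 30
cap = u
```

Transformed code:
emit(u)
m = set()
for e in cap:
    if seq != u <= u:
        m.add(cap[6])
record(u)
cap *= u[cap]
seq *= 14
handle(28)
m = 30
cap = u

4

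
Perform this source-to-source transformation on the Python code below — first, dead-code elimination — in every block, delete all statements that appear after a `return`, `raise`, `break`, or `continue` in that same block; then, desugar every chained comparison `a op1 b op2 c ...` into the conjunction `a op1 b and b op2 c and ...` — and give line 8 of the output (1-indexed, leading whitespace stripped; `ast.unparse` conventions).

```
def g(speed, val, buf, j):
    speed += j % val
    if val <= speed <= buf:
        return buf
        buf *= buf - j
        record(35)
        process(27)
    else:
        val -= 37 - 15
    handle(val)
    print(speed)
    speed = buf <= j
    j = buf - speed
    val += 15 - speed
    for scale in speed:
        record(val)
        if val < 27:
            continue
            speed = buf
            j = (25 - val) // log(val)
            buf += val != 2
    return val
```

Transformed code:
def g(speed, val, buf, j):
    speed += j % val
    if val <= speed and speed <= buf:
        return buf
    else:
        val -= 37 - 15
    handle(val)
    print(speed)
    speed = buf <= j
    j = buf - speed
    val += 15 - speed
    for scale in speed:
        record(val)
        if val < 27:
            continue
    return val

print(speed)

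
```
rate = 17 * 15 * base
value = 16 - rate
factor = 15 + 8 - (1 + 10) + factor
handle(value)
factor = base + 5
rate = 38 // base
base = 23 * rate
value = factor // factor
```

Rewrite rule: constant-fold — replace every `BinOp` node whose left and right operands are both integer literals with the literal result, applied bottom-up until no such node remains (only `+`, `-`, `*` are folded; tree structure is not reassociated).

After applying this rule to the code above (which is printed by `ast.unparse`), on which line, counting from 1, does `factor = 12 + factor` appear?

Transformed code:
rate = 255 * base
value = 16 - rate
factor = 12 + factor
handle(value)
factor = base + 5
rate = 38 // base
base = 23 * rate
value = factor // factor

3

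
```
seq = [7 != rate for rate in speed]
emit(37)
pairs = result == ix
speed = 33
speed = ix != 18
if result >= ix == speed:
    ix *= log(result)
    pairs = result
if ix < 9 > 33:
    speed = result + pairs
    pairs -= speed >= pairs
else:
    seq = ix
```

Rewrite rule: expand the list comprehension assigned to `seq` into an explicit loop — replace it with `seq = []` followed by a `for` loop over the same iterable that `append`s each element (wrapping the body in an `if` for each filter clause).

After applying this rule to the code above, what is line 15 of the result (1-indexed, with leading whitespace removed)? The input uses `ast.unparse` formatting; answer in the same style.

seq = ix

Transformed code:
seq = []
for rate in speed:
    seq.append(7 != rate)
emit(37)
pairs = result == ix
speed = 33
speed = ix != 18
if result >= ix == speed:
    ix *= log(result)
    pairs = result
if ix < 9 > 33:
    speed = result + pairs
    pairs -= speed >= pairs
else:
    seq = ix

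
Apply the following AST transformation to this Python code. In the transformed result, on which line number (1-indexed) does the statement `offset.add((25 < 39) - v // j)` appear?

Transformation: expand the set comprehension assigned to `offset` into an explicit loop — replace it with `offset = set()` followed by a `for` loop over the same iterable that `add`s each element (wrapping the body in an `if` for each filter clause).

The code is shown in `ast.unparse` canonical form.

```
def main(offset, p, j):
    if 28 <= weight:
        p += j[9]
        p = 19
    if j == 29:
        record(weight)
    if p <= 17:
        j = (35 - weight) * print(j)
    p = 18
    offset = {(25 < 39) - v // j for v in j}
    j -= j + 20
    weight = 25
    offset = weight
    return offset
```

Transformed code:
def main(offset, p, j):
    if 28 <= weight:
        p += j[9]
        p = 19
    if j == 29:
        record(weight)
    if p <= 17:
        j = (35 - weight) * print(j)
    p = 18
    offset = set()
    for v in j:
        offset.add((25 < 39) - v // j)
    j -= j + 20
    weight = 25
    offset = weight
    return offset

12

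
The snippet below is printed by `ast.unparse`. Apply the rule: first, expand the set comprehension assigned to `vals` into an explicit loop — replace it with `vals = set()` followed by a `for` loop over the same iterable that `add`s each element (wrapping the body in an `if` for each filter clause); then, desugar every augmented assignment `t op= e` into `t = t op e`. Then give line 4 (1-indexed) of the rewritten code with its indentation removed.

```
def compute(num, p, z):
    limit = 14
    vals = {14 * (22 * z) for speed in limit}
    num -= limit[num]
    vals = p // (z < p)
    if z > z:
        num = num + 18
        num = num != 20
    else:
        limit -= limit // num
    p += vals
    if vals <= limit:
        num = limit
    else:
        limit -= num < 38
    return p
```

Transformed code:
def compute(num, p, z):
    limit = 14
    vals = set()
    for speed in limit:
        vals.add(14 * (22 * z))
    num = num - limit[num]
    vals = p // (z < p)
    if z > z:
        num = num + 18
        num = num != 20
    else:
        limit = limit - limit // num
    p = p + vals
    if vals <= limit:
        num = limit
    else:
        limit = limit - (num < 38)
    return p

for speed in limit:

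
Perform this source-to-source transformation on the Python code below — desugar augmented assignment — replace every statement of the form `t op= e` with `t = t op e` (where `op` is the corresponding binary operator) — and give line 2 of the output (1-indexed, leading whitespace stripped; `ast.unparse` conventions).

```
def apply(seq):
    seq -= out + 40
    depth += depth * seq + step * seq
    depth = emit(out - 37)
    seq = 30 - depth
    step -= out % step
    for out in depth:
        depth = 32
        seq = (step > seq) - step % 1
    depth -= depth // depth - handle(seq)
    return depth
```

seq = seq - (out + 40)

Transformed code:
def apply(seq):
    seq = seq - (out + 40)
    depth = depth + (depth * seq + step * seq)
    depth = emit(out - 37)
    seq = 30 - depth
    step = step - out % step
    for out in depth:
        depth = 32
        seq = (step > seq) - step % 1
    depth = depth - (depth // depth - handle(seq))
    return depth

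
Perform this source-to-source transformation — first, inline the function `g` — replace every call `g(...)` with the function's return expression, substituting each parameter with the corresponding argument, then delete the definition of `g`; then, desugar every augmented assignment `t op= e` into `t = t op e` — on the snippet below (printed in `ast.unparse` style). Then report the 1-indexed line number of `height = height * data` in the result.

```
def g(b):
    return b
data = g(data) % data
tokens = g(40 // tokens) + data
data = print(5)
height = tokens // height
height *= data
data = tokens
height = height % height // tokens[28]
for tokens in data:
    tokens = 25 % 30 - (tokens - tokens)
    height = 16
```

5

Transformed code:
data = data % data
tokens = 40 // tokens + data
data = print(5)
height = tokens // height
height = height * data
data = tokens
height = height % height // tokens[28]
for tokens in data:
    tokens = 25 % 30 - (tokens - tokens)
    height = 16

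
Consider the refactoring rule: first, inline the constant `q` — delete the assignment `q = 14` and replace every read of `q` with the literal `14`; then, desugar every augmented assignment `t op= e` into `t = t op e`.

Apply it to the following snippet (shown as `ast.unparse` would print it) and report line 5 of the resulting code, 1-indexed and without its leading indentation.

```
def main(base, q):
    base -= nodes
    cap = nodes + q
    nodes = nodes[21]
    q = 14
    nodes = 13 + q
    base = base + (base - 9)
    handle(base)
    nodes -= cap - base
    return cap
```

nodes = 13 + 14

Transformed code:
def main(base, q):
    base = base - nodes
    cap = nodes + 14
    nodes = nodes[21]
    nodes = 13 + 14
    base = base + (base - 9)
    handle(base)
    nodes = nodes - (cap - base)
    return cap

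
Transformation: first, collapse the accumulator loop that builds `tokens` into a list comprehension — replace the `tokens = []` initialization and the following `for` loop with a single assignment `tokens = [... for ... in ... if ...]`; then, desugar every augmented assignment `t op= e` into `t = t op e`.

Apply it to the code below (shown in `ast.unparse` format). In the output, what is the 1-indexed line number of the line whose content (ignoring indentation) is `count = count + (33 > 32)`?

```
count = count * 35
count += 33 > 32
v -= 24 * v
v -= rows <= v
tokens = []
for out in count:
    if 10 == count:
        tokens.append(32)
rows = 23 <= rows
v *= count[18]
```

Transformed code:
count = count * 35
count = count + (33 > 32)
v = v - 24 * v
v = v - (rows <= v)
tokens = [32 for out in count if 10 == count]
rows = 23 <= rows
v = v * count[18]

2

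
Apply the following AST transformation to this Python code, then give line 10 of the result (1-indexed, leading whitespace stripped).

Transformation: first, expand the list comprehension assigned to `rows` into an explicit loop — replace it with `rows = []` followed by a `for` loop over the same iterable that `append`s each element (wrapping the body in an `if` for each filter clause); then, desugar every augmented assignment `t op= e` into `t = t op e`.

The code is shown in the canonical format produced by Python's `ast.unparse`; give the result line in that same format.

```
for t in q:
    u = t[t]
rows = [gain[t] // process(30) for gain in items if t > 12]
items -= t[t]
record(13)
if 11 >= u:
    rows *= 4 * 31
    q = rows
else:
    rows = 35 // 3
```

rows = rows * (4 * 31)

Transformed code:
for t in q:
    u = t[t]
rows = []
for gain in items:
    if t > 12:
        rows.append(gain[t] // process(30))
items = items - t[t]
record(13)
if 11 >= u:
    rows = rows * (4 * 31)
    q = rows
else:
    rows = 35 // 3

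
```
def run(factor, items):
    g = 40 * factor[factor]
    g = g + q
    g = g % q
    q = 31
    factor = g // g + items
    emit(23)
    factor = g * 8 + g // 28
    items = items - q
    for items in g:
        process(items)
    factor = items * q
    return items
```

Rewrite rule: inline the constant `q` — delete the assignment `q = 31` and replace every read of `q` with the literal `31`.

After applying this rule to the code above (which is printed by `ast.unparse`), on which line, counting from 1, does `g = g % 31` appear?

4

Transformed code:
def run(factor, items):
    g = 40 * factor[factor]
    g = g + 31
    g = g % 31
    factor = g // g + items
    emit(23)
    factor = g * 8 + g // 28
    items = items - 31
    for items in g:
        process(items)
    factor = items * 31
    return items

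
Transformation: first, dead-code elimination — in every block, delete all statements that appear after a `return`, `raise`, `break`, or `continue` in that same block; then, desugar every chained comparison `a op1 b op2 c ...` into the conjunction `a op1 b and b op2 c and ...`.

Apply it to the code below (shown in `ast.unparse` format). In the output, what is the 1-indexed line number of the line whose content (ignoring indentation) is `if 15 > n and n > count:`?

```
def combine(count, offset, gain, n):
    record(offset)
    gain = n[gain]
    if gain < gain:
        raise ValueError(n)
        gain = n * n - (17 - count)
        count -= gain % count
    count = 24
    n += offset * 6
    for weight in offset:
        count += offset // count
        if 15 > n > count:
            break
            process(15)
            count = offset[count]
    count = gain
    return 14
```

10

Transformed code:
def combine(count, offset, gain, n):
    record(offset)
    gain = n[gain]
    if gain < gain:
        raise ValueError(n)
    count = 24
    n += offset * 6
    for weight in offset:
        count += offset // count
        if 15 > n and n > count:
            break
    count = gain
    return 14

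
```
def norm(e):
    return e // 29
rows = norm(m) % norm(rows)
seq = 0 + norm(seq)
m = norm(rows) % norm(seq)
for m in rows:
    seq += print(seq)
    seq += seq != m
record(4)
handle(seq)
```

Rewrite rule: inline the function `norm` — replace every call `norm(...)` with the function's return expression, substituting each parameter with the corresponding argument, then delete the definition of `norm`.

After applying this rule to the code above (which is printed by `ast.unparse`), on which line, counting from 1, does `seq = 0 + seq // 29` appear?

Transformed code:
rows = m // 29 % (rows // 29)
seq = 0 + seq // 29
m = rows // 29 % (seq // 29)
for m in rows:
    seq += print(seq)
    seq += seq != m
record(4)
handle(seq)

2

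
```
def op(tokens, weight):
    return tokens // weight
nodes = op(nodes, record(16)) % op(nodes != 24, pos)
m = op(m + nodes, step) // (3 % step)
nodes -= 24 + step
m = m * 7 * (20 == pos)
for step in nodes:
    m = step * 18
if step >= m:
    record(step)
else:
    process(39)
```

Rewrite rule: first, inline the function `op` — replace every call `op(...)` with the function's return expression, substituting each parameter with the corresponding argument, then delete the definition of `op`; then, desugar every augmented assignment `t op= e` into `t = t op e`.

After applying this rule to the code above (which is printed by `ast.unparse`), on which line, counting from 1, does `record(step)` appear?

8

Transformed code:
nodes = nodes // record(16) % ((nodes != 24) // pos)
m = (m + nodes) // step // (3 % step)
nodes = nodes - (24 + step)
m = m * 7 * (20 == pos)
for step in nodes:
    m = step * 18
if step >= m:
    record(step)
else:
    process(39)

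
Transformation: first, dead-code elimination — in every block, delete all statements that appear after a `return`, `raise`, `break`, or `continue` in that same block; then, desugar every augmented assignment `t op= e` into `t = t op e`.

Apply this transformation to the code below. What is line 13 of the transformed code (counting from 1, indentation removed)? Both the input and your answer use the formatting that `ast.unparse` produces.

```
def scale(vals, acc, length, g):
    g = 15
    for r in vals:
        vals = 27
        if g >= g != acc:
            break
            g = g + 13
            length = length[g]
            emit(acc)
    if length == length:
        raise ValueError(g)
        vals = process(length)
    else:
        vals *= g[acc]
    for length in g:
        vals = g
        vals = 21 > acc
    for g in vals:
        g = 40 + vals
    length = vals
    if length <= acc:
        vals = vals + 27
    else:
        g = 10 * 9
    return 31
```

vals = 21 > acc

Transformed code:
def scale(vals, acc, length, g):
    g = 15
    for r in vals:
        vals = 27
        if g >= g != acc:
            break
    if length == length:
        raise ValueError(g)
    else:
        vals = vals * g[acc]
    for length in g:
        vals = g
        vals = 21 > acc
    for g in vals:
        g = 40 + vals
    length = vals
    if length <= acc:
        vals = vals + 27
    else:
        g = 10 * 9
    return 31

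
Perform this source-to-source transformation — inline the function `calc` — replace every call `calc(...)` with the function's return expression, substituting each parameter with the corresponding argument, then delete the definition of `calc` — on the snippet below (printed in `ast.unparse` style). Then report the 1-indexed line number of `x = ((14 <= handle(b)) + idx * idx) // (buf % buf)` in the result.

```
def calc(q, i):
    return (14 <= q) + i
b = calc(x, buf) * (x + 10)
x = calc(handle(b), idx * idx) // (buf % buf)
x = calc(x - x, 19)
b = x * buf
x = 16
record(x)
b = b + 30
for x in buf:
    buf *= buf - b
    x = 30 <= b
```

Transformed code:
b = ((14 <= x) + buf) * (x + 10)
x = ((14 <= handle(b)) + idx * idx) // (buf % buf)
x = (14 <= x - x) + 19
b = x * buf
x = 16
record(x)
b = b + 30
for x in buf:
    buf *= buf - b
    x = 30 <= b

2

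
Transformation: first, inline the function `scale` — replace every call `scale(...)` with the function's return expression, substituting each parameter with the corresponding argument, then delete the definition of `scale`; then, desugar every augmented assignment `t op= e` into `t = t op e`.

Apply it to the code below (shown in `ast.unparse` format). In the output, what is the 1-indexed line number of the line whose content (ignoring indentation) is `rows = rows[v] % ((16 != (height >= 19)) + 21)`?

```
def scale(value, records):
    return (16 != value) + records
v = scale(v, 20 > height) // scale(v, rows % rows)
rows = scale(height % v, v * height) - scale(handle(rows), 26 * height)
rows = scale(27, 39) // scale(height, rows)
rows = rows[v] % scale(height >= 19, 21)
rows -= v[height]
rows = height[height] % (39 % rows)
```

Transformed code:
v = ((16 != v) + (20 > height)) // ((16 != v) + rows % rows)
rows = (16 != height % v) + v * height - ((16 != handle(rows)) + 26 * height)
rows = ((16 != 27) + 39) // ((16 != height) + rows)
rows = rows[v] % ((16 != (height >= 19)) + 21)
rows = rows - v[height]
rows = height[height] % (39 % rows)

4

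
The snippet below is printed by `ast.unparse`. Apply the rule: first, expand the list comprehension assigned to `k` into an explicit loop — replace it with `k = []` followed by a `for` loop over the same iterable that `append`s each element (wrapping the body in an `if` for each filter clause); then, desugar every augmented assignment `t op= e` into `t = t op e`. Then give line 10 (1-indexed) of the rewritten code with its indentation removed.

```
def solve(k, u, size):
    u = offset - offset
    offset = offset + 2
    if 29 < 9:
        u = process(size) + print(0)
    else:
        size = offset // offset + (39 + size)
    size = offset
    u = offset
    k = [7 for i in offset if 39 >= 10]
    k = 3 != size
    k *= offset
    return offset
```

Transformed code:
def solve(k, u, size):
    u = offset - offset
    offset = offset + 2
    if 29 < 9:
        u = process(size) + print(0)
    else:
        size = offset // offset + (39 + size)
    size = offset
    u = offset
    k = []
    for i in offset:
        if 39 >= 10:
            k.append(7)
    k = 3 != size
    k = k * offset
    return offset

k = []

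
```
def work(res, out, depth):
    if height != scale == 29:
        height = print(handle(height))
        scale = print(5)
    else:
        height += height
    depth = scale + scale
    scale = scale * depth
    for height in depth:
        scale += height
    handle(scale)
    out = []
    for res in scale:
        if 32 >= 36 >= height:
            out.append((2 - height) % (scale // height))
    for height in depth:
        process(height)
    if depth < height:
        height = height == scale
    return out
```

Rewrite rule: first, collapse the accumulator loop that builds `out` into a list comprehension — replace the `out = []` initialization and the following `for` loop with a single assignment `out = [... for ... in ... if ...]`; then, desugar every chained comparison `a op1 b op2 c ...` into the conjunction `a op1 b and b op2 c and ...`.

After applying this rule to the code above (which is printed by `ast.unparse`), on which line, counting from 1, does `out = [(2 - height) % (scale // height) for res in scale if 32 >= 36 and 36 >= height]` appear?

Transformed code:
def work(res, out, depth):
    if height != scale and scale == 29:
        height = print(handle(height))
        scale = print(5)
    else:
        height += height
    depth = scale + scale
    scale = scale * depth
    for height in depth:
        scale += height
    handle(scale)
    out = [(2 - height) % (scale // height) for res in scale if 32 >= 36 and 36 >= height]
    for height in depth:
        process(height)
    if depth < height:
        height = height == scale
    return out

12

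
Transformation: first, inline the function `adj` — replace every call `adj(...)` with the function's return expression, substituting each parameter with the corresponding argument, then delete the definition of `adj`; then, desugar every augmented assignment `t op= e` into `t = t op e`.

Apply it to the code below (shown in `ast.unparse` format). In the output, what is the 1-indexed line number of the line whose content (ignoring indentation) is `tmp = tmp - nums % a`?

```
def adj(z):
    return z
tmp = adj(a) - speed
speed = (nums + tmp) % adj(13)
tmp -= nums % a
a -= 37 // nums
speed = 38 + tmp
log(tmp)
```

Transformed code:
tmp = a - speed
speed = (nums + tmp) % 13
tmp = tmp - nums % a
a = a - 37 // nums
speed = 38 + tmp
log(tmp)

3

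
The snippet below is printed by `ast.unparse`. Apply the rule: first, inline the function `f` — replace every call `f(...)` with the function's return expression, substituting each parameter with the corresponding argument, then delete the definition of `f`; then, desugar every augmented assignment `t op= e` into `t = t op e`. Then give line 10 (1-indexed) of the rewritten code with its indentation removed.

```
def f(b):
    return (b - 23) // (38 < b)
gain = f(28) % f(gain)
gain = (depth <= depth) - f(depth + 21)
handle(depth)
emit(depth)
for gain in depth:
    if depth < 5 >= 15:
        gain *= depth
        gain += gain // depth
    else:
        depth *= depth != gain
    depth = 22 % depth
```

Transformed code:
gain = (28 - 23) // (38 < 28) % ((gain - 23) // (38 < gain))
gain = (depth <= depth) - (depth + 21 - 23) // (38 < depth + 21)
handle(depth)
emit(depth)
for gain in depth:
    if depth < 5 >= 15:
        gain = gain * depth
        gain = gain + gain // depth
    else:
        depth = depth * (depth != gain)
    depth = 22 % depth

depth = depth * (depth != gain)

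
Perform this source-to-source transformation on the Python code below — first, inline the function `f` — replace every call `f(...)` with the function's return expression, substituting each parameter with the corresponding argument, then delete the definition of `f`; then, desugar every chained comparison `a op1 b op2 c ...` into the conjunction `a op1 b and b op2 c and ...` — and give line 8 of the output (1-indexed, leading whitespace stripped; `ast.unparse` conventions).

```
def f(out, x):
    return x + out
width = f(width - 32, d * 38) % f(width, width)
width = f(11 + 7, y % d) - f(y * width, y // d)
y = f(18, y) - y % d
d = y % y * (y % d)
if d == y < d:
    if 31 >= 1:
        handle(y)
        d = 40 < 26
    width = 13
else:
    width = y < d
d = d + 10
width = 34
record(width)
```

Transformed code:
width = (d * 38 + (width - 32)) % (width + width)
width = y % d + (11 + 7) - (y // d + y * width)
y = y + 18 - y % d
d = y % y * (y % d)
if d == y and y < d:
    if 31 >= 1:
        handle(y)
        d = 40 < 26
    width = 13
else:
    width = y < d
d = d + 10
width = 34
record(width)

d = 40 < 26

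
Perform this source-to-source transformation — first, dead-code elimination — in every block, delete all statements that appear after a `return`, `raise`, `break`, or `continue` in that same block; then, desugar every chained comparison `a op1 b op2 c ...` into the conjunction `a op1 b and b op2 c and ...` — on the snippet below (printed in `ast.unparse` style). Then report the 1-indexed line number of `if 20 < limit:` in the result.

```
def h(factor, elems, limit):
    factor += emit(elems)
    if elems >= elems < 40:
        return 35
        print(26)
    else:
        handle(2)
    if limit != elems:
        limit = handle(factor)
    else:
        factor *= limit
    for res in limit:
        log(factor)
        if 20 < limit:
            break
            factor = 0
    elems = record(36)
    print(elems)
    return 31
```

13

Transformed code:
def h(factor, elems, limit):
    factor += emit(elems)
    if elems >= elems and elems < 40:
        return 35
    else:
        handle(2)
    if limit != elems:
        limit = handle(factor)
    else:
        factor *= limit
    for res in limit:
        log(factor)
        if 20 < limit:
            break
    elems = record(36)
    print(elems)
    return 31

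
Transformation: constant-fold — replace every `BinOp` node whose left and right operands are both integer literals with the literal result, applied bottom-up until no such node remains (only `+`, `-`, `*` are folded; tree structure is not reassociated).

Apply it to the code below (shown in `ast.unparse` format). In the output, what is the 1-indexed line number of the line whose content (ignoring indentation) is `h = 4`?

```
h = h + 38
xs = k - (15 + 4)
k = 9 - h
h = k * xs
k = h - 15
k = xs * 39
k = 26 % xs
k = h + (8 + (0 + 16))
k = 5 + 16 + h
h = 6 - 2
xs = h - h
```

Transformed code:
h = h + 38
xs = k - 19
k = 9 - h
h = k * xs
k = h - 15
k = xs * 39
k = 26 % xs
k = h + 24
k = 21 + h
h = 4
xs = h - h

10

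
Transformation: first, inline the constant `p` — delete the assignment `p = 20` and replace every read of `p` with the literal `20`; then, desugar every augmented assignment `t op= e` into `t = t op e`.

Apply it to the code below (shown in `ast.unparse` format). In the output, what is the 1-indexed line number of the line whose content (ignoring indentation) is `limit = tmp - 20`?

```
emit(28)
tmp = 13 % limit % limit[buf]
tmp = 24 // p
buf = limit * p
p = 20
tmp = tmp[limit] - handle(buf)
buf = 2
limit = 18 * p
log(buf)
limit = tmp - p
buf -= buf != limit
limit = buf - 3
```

Transformed code:
emit(28)
tmp = 13 % limit % limit[buf]
tmp = 24 // 20
buf = limit * 20
tmp = tmp[limit] - handle(buf)
buf = 2
limit = 18 * 20
log(buf)
limit = tmp - 20
buf = buf - (buf != limit)
limit = buf - 3

9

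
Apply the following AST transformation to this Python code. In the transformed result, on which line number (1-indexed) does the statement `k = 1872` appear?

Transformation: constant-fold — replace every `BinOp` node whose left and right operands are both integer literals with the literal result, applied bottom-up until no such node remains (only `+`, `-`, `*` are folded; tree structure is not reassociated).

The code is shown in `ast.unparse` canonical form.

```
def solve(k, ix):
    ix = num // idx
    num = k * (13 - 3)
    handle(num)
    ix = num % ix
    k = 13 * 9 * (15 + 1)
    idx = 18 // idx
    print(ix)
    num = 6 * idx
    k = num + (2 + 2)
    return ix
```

Transformed code:
def solve(k, ix):
    ix = num // idx
    num = k * 10
    handle(num)
    ix = num % ix
    k = 1872
    idx = 18 // idx
    print(ix)
    num = 6 * idx
    k = num + 4
    return ix

6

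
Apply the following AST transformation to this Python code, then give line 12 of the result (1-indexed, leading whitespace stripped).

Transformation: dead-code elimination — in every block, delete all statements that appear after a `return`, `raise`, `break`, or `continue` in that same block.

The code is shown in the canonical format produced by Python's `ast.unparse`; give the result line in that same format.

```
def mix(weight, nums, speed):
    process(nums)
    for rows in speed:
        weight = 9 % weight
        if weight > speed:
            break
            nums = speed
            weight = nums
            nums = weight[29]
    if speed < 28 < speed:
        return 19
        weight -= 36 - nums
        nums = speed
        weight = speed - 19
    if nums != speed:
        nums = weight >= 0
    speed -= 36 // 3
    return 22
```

return 22

Transformed code:
def mix(weight, nums, speed):
    process(nums)
    for rows in speed:
        weight = 9 % weight
        if weight > speed:
            break
    if speed < 28 < speed:
        return 19
    if nums != speed:
        nums = weight >= 0
    speed -= 36 // 3
    return 22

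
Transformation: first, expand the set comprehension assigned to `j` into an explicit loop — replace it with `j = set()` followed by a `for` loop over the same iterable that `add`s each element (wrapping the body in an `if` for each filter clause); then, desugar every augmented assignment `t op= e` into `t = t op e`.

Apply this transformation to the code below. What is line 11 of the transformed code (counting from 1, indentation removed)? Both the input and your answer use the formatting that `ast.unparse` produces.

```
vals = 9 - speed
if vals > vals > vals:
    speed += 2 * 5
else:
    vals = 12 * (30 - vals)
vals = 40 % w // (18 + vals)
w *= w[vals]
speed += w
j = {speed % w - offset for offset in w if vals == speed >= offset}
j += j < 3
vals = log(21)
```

Transformed code:
vals = 9 - speed
if vals > vals > vals:
    speed = speed + 2 * 5
else:
    vals = 12 * (30 - vals)
vals = 40 % w // (18 + vals)
w = w * w[vals]
speed = speed + w
j = set()
for offset in w:
    if vals == speed >= offset:
        j.add(speed % w - offset)
j = j + (j < 3)
vals = log(21)

if vals == speed >= offset:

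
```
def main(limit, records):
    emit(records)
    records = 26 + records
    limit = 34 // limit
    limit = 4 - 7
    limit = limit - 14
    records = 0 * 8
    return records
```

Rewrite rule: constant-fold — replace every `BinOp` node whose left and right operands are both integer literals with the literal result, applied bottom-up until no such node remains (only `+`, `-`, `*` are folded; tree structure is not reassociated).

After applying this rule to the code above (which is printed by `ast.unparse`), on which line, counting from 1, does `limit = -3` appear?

5

Transformed code:
def main(limit, records):
    emit(records)
    records = 26 + records
    limit = 34 // limit
    limit = -3
    limit = limit - 14
    records = 0
    return records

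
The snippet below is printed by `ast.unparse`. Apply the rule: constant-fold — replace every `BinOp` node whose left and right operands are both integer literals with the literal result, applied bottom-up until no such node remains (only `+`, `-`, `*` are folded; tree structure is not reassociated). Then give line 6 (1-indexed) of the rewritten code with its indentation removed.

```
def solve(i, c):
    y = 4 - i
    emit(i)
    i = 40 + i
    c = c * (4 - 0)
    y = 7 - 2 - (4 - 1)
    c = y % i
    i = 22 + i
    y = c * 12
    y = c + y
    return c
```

y = 2

Transformed code:
def solve(i, c):
    y = 4 - i
    emit(i)
    i = 40 + i
    c = c * 4
    y = 2
    c = y % i
    i = 22 + i
    y = c * 12
    y = c + y
    return c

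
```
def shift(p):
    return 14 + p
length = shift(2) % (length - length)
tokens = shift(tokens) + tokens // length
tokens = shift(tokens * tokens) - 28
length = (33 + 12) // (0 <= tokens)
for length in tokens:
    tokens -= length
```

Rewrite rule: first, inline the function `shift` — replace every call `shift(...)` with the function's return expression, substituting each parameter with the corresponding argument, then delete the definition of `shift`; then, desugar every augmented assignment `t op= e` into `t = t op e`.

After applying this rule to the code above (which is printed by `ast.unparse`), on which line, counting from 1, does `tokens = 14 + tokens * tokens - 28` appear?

3

Transformed code:
length = (14 + 2) % (length - length)
tokens = 14 + tokens + tokens // length
tokens = 14 + tokens * tokens - 28
length = (33 + 12) // (0 <= tokens)
for length in tokens:
    tokens = tokens - length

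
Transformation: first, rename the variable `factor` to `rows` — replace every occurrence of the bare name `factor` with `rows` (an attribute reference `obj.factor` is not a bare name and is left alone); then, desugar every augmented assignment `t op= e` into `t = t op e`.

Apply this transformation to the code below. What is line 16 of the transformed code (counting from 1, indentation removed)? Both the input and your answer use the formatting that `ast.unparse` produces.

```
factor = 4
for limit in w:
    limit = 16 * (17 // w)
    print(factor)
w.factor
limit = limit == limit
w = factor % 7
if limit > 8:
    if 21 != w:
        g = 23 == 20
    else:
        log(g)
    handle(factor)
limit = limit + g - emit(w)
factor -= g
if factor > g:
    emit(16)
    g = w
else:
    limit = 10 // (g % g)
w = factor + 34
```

Transformed code:
rows = 4
for limit in w:
    limit = 16 * (17 // w)
    print(rows)
w.factor
limit = limit == limit
w = rows % 7
if limit > 8:
    if 21 != w:
        g = 23 == 20
    else:
        log(g)
    handle(rows)
limit = limit + g - emit(w)
rows = rows - g
if rows > g:
    emit(16)
    g = w
else:
    limit = 10 // (g % g)
w = rows + 34

if rows > g:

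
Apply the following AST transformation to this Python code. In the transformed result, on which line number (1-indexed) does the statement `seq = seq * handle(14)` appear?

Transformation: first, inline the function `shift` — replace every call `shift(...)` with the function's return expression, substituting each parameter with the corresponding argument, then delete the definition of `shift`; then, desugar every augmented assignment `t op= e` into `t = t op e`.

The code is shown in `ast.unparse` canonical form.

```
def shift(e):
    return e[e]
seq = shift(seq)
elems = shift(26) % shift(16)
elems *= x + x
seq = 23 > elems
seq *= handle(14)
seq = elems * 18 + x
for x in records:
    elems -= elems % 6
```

5

Transformed code:
seq = seq[seq]
elems = 26[26] % 16[16]
elems = elems * (x + x)
seq = 23 > elems
seq = seq * handle(14)
seq = elems * 18 + x
for x in records:
    elems = elems - elems % 6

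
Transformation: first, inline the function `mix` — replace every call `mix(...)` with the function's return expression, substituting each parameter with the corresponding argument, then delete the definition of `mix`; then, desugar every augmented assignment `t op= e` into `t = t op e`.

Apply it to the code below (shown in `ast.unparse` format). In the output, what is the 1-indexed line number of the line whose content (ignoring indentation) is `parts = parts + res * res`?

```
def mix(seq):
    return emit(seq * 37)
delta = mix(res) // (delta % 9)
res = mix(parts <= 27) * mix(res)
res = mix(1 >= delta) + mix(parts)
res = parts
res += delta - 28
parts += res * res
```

Transformed code:
delta = emit(res * 37) // (delta % 9)
res = emit((parts <= 27) * 37) * emit(res * 37)
res = emit((1 >= delta) * 37) + emit(parts * 37)
res = parts
res = res + (delta - 28)
parts = parts + res * res

6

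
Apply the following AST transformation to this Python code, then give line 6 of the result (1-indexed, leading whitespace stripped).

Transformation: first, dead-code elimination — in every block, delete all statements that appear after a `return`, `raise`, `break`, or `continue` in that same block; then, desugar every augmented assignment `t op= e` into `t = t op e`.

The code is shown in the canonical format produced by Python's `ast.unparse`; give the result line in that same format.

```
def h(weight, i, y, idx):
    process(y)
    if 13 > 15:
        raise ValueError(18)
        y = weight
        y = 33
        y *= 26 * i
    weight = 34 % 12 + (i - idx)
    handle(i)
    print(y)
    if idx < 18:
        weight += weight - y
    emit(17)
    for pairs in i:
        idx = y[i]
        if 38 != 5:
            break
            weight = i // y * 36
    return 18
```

Transformed code:
def h(weight, i, y, idx):
    process(y)
    if 13 > 15:
        raise ValueError(18)
    weight = 34 % 12 + (i - idx)
    handle(i)
    print(y)
    if idx < 18:
        weight = weight + (weight - y)
    emit(17)
    for pairs in i:
        idx = y[i]
        if 38 != 5:
            break
    return 18

handle(i)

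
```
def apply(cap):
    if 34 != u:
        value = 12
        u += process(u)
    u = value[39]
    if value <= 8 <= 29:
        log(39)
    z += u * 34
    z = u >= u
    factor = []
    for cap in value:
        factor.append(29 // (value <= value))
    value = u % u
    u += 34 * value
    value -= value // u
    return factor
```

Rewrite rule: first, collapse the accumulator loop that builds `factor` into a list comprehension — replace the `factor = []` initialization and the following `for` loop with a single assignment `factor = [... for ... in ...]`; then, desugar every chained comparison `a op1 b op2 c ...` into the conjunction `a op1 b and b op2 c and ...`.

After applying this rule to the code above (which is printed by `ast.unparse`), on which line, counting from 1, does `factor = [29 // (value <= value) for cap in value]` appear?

Transformed code:
def apply(cap):
    if 34 != u:
        value = 12
        u += process(u)
    u = value[39]
    if value <= 8 and 8 <= 29:
        log(39)
    z += u * 34
    z = u >= u
    factor = [29 // (value <= value) for cap in value]
    value = u % u
    u += 34 * value
    value -= value // u
    return factor

10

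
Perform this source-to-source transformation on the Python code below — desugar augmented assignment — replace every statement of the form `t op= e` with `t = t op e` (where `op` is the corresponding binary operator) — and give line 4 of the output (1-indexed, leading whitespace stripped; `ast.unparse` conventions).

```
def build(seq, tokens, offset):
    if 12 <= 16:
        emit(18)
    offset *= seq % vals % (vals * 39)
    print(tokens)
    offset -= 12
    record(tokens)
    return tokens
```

offset = offset * (seq % vals % (vals * 39))

Transformed code:
def build(seq, tokens, offset):
    if 12 <= 16:
        emit(18)
    offset = offset * (seq % vals % (vals * 39))
    print(tokens)
    offset = offset - 12
    record(tokens)
    return tokens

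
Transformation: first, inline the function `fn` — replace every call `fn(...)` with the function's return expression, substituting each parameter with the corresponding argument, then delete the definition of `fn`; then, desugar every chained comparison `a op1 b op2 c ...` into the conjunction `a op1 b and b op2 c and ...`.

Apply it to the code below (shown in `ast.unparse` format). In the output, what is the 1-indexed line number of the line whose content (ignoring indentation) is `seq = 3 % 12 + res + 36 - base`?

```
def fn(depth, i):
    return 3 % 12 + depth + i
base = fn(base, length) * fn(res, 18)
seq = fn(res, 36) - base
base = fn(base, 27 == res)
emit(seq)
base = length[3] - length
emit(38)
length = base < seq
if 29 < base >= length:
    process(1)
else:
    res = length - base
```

Transformed code:
base = (3 % 12 + base + length) * (3 % 12 + res + 18)
seq = 3 % 12 + res + 36 - base
base = 3 % 12 + base + (27 == res)
emit(seq)
base = length[3] - length
emit(38)
length = base < seq
if 29 < base and base >= length:
    process(1)
else:
    res = length - base

2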